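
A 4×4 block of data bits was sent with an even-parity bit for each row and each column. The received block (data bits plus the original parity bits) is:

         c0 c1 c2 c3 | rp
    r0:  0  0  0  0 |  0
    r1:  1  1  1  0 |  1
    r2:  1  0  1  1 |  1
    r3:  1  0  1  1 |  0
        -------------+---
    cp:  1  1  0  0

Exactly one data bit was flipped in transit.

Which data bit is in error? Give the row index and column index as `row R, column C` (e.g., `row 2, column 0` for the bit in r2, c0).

row 3, column 2

Recompute each row's even parity and compare to rp:
  r0: data parity 0, sent rp 0 → ok
  r1: data parity 1, sent rp 1 → ok
  r2: data parity 1, sent rp 1 → ok
  r3: data parity 1, sent rp 0 → mismatch
Recompute each column's even parity and compare to cp:
  c0: data parity 1, sent cp 1 → ok
  c1: data parity 1, sent cp 1 → ok
  c2: data parity 1, sent cp 0 → mismatch
  c3: data parity 0, sent cp 0 → ok
Exactly one row (r3) and one column (c2) fail → the flipped bit is at their intersection.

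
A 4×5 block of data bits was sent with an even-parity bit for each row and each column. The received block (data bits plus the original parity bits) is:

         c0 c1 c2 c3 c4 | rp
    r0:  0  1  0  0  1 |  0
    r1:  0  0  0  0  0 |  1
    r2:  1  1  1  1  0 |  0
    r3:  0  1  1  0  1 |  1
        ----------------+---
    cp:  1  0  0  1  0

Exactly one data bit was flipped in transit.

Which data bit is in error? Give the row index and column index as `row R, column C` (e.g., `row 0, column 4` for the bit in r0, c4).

Recompute each row's even parity and compare to rp:
  r0: data parity 0, sent rp 0 → ok
  r1: data parity 0, sent rp 1 → mismatch
  r2: data parity 0, sent rp 0 → ok
  r3: data parity 1, sent rp 1 → ok
Recompute each column's even parity and compare to cp:
  c0: data parity 1, sent cp 1 → ok
  c1: data parity 1, sent cp 0 → mismatch
  c2: data parity 0, sent cp 0 → ok
  c3: data parity 1, sent cp 1 → ok
  c4: data parity 0, sent cp 0 → ok
Exactly one row (r1) and one column (c1) fail → the flipped bit is at their intersection.

row 1, column 1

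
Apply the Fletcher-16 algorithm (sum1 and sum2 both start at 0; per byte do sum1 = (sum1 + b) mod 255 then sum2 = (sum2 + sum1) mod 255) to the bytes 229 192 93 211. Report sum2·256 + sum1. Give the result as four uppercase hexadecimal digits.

68D7

Running sums (mod 255):
  after byte 0 (229): sum1=229, sum2=229
  after byte 1 (192): sum1=166, sum2=140
  after byte 2 (93): sum1=4, sum2=144
  after byte 3 (211): sum1=215, sum2=104
Checksum = sum2·256 + sum1 = 104·256 + 215 = 26839 = 0x68D7.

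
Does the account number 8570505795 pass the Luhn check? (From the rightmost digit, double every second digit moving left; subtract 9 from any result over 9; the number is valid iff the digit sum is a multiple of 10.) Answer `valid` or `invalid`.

valid

From the right, keep odd positions and double even positions (subtract 9 from any doubled value over 9):
  doubled (positions 2,4,...): 9 1 1 5 7 → sum 23
  kept (positions 1,3,...): 5 7 0 0 5 → sum 17
Total = 40.
40 mod 10 = 0, so the number is valid.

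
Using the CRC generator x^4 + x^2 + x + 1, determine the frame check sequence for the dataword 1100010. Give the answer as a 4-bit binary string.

Append 4 zeros: 11000100000. Divide by 10111 (XOR where the leading bit is 1):
  pos 0: 11000 XOR 10111 = 01111
  pos 1: 11111 XOR 10111 = 01000
  pos 2: 10000 XOR 10111 = 00111
  pos 4: 11100 XOR 10111 = 01011
  pos 5: 10110 XOR 10111 = 00001
Remainder (last 4 bits) = 0010. This is the CRC / FCS.

0010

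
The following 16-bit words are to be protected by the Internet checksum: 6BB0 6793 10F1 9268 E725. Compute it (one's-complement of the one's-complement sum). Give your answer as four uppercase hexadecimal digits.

One's-complement addition (fold any carry out of bit 15 back into bit 0):
  0x6BB0 + 0x6793 = 0x0D343
  0xD343 + 0x10F1 = 0x0E434
  0xE434 + 0x9268 = 0x1769C → wrap carry → 0x769D
  0x769D + 0xE725 = 0x15DC2 → wrap carry → 0x5DC3
One's-complement sum = 0x5DC3.
Checksum = ~0x5DC3 & 0xFFFF = 0xA23C.

A23C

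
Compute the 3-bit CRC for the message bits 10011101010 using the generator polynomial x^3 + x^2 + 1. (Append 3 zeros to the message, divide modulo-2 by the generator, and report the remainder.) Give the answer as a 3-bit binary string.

100

Append 3 zeros: 10011101010000. Divide by 1101 (XOR where the leading bit is 1):
  pos 0: 1001 XOR 1101 = 0100
  pos 1: 1001 XOR 1101 = 0100
  pos 2: 1001 XOR 1101 = 0100
  pos 3: 1000 XOR 1101 = 0101
  pos 4: 1011 XOR 1101 = 0110
  pos 5: 1100 XOR 1101 = 0001
  pos 8: 1100 XOR 1101 = 0001
Remainder (last 3 bits) = 100. This is the CRC / FCS.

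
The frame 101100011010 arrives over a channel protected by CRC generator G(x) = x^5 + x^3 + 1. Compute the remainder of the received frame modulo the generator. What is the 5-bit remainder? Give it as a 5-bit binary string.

Modulo-2 division of 101100011010 by 101001:
  pos 0: 101100 XOR 101001 = 000101
  pos 3: 101011 XOR 101001 = 000010
Remainder = 10010 (nonzero — an error is detected).

10010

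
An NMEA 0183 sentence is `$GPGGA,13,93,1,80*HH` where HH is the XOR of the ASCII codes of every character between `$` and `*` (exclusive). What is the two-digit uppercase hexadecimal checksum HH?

XOR the ASCII codes of the payload characters:
  'G' = 0x47 → acc = 0x47
  'P' = 0x50 → acc = 0x17
  'G' = 0x47 → acc = 0x50
  'G' = 0x47 → acc = 0x17
  'A' = 0x41 → acc = 0x56
  ',' = 0x2C → acc = 0x7A
  '1' = 0x31 → acc = 0x4B
  '3' = 0x33 → acc = 0x78
  ',' = 0x2C → acc = 0x54
  '9' = 0x39 → acc = 0x6D
  '3' = 0x33 → acc = 0x5E
  ',' = 0x2C → acc = 0x72
  '1' = 0x31 → acc = 0x43
  ',' = 0x2C → acc = 0x6F
  '8' = 0x38 → acc = 0x57
  '0' = 0x30 → acc = 0x67
Checksum = 0x67.

67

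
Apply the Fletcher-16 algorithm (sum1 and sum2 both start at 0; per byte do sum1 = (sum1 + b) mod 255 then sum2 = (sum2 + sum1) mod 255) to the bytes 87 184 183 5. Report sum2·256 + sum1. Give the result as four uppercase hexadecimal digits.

Running sums (mod 255):
  after byte 0 (87): sum1=87, sum2=87
  after byte 1 (184): sum1=16, sum2=103
  after byte 2 (183): sum1=199, sum2=47
  after byte 3 (5): sum1=204, sum2=251
Checksum = sum2·256 + sum1 = 251·256 + 204 = 64460 = 0xFBCC.

FBCC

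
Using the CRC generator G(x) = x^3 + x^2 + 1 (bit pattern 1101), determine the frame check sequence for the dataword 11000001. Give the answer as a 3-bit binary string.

100

Append 3 zeros: 11000001000. Divide by 1101 (XOR where the leading bit is 1):
  pos 0: 1100 XOR 1101 = 0001
  pos 3: 1000 XOR 1101 = 0101
  pos 4: 1011 XOR 1101 = 0110
  pos 5: 1100 XOR 1101 = 0001
Remainder (last 3 bits) = 100. This is the CRC / FCS.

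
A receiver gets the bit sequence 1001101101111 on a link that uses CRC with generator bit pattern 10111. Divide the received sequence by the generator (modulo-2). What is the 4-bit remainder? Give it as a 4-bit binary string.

0010

Modulo-2 division of 1001101101111 by 10111:
  pos 0: 10011 XOR 10111 = 00100
  pos 2: 10001 XOR 10111 = 00110
  pos 4: 11010 XOR 10111 = 01101
  pos 5: 11011 XOR 10111 = 01100
  pos 6: 11001 XOR 10111 = 01110
  pos 7: 11101 XOR 10111 = 01010
  pos 8: 10101 XOR 10111 = 00010
Remainder = 0010 (nonzero — an error is detected).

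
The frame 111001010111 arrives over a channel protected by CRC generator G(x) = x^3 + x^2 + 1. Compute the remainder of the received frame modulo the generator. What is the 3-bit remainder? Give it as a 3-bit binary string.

Modulo-2 division of 111001010111 by 1101:
  pos 0: 1110 XOR 1101 = 0011
  pos 2: 1101 XOR 1101 = 0000
  pos 7: 1011 XOR 1101 = 0110
  pos 8: 1101 XOR 1101 = 0000
Remainder = 000 (zero — the frame passes the CRC check).

000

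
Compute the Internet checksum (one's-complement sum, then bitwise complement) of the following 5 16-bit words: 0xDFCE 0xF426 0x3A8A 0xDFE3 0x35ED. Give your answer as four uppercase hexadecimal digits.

DBAE

One's-complement addition (fold any carry out of bit 15 back into bit 0):
  0xDFCE + 0xF426 = 0x1D3F4 → wrap carry → 0xD3F5
  0xD3F5 + 0x3A8A = 0x10E7F → wrap carry → 0x0E80
  0x0E80 + 0xDFE3 = 0x0EE63
  0xEE63 + 0x35ED = 0x12450 → wrap carry → 0x2451
One's-complement sum = 0x2451.
Checksum = ~0x2451 & 0xFFFF = 0xDBAE.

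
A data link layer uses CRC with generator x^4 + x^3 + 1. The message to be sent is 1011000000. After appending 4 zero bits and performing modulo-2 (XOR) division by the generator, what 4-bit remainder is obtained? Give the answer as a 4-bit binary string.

Append 4 zeros: 10110000000000. Divide by 11001 (XOR where the leading bit is 1):
  pos 0: 10110 XOR 11001 = 01111
  pos 1: 11110 XOR 11001 = 00111
  pos 3: 11100 XOR 11001 = 00101
  pos 5: 10100 XOR 11001 = 01101
  pos 6: 11010 XOR 11001 = 00011
  pos 9: 11000 XOR 11001 = 00001
Remainder (last 4 bits) = 0001. This is the CRC / FCS.

0001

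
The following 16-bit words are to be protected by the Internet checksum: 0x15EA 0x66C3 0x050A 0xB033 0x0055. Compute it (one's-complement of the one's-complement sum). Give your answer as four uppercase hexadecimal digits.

CDBF

One's-complement addition (fold any carry out of bit 15 back into bit 0):
  0x15EA + 0x66C3 = 0x07CAD
  0x7CAD + 0x050A = 0x081B7
  0x81B7 + 0xB033 = 0x131EA → wrap carry → 0x31EB
  0x31EB + 0x0055 = 0x03240
One's-complement sum = 0x3240.
Checksum = ~0x3240 & 0xFFFF = 0xCDBF.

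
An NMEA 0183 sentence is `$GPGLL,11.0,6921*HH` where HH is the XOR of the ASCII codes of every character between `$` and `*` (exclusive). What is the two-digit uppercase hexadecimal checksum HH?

42

XOR the ASCII codes of the payload characters:
  'G' = 0x47 → acc = 0x47
  'P' = 0x50 → acc = 0x17
  'G' = 0x47 → acc = 0x50
  'L' = 0x4C → acc = 0x1C
  'L' = 0x4C → acc = 0x50
  ',' = 0x2C → acc = 0x7C
  '1' = 0x31 → acc = 0x4D
  '1' = 0x31 → acc = 0x7C
  '.' = 0x2E → acc = 0x52
  '0' = 0x30 → acc = 0x62
  ',' = 0x2C → acc = 0x4E
  '6' = 0x36 → acc = 0x78
  '9' = 0x39 → acc = 0x41
  '2' = 0x32 → acc = 0x73
  '1' = 0x31 → acc = 0x42
Checksum = 0x42.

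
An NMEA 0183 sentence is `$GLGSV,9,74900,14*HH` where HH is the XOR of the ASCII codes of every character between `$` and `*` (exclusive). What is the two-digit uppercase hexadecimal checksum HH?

XOR the ASCII codes of the payload characters:
  'G' = 0x47 → acc = 0x47
  'L' = 0x4C → acc = 0x0B
  'G' = 0x47 → acc = 0x4C
  'S' = 0x53 → acc = 0x1F
  'V' = 0x56 → acc = 0x49
  ',' = 0x2C → acc = 0x65
  '9' = 0x39 → acc = 0x5C
  ',' = 0x2C → acc = 0x70
  '7' = 0x37 → acc = 0x47
  '4' = 0x34 → acc = 0x73
  '9' = 0x39 → acc = 0x4A
  '0' = 0x30 → acc = 0x7A
  '0' = 0x30 → acc = 0x4A
  ',' = 0x2C → acc = 0x66
  '1' = 0x31 → acc = 0x57
  '4' = 0x34 → acc = 0x63
Checksum = 0x63.

63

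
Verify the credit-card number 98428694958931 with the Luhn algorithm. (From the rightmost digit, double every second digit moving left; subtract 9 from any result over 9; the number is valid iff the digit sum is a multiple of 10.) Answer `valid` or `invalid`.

valid

From the right, keep odd positions and double even positions (subtract 9 from any doubled value over 9):
  doubled (positions 2,4,...): 6 7 9 9 7 8 9 → sum 55
  kept (positions 1,3,...): 1 9 5 4 6 2 8 → sum 35
Total = 90.
90 mod 10 = 0, so the number is valid.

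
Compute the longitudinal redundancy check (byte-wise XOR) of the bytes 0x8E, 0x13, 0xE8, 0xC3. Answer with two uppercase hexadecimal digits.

XOR the bytes together:
  start with 0x8E
  0x8E ⊕ 0x13 = 0x9D
  0x9D ⊕ 0xE8 = 0x75
  0x75 ⊕ 0xC3 = 0xB6

B6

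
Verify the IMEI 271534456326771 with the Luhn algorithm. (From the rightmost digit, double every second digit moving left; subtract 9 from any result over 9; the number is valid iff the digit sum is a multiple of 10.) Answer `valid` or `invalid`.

From the right, keep odd positions and double even positions (subtract 9 from any doubled value over 9):
  doubled (positions 2,4,...): 5 3 6 1 8 1 5 → sum 29
  kept (positions 1,3,...): 1 7 2 6 4 3 1 2 → sum 26
Total = 55.
55 mod 10 = 5, so the number is invalid.

invalid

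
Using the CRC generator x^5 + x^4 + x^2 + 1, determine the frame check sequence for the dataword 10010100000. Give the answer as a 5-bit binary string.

11010

Append 5 zeros: 1001010000000000. Divide by 110101 (XOR where the leading bit is 1):
  pos 0: 100101 XOR 110101 = 010000
  pos 1: 100000 XOR 110101 = 010101
  pos 2: 101010 XOR 110101 = 011111
  pos 3: 111110 XOR 110101 = 001011
  pos 5: 101100 XOR 110101 = 011001
  pos 6: 110010 XOR 110101 = 000111
  pos 9: 111000 XOR 110101 = 001101
Remainder (last 5 bits) = 11010. This is the CRC / FCS.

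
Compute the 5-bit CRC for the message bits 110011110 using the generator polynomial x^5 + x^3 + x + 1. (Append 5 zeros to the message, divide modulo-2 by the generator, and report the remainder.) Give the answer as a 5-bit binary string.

00110

Append 5 zeros: 11001111000000. Divide by 101011 (XOR where the leading bit is 1):
  pos 0: 110011 XOR 101011 = 011000
  pos 1: 110001 XOR 101011 = 011010
  pos 2: 110101 XOR 101011 = 011110
  pos 3: 111100 XOR 101011 = 010111
  pos 4: 101110 XOR 101011 = 000101
  pos 7: 101000 XOR 101011 = 000011
Remainder (last 5 bits) = 00110. This is the CRC / FCS.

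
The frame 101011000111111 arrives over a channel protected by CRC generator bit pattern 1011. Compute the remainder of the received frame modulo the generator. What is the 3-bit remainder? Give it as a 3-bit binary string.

100

Modulo-2 division of 101011000111111 by 1011:
  pos 0: 1010 XOR 1011 = 0001
  pos 3: 1110 XOR 1011 = 0101
  pos 4: 1010 XOR 1011 = 0001
  pos 7: 1011 XOR 1011 = 0000
  pos 11: 1111 XOR 1011 = 0100
Remainder = 100 (nonzero — an error is detected).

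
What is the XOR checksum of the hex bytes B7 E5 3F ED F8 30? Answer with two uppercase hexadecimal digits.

XOR the bytes together:
  start with 0xB7
  0xB7 ⊕ 0xE5 = 0x52
  0x52 ⊕ 0x3F = 0x6D
  0x6D ⊕ 0xED = 0x80
  0x80 ⊕ 0xF8 = 0x78
  0x78 ⊕ 0x30 = 0x48

48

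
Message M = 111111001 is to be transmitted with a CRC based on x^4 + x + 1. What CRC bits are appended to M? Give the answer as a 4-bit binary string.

Append 4 zeros: 1111110010000. Divide by 10011 (XOR where the leading bit is 1):
  pos 0: 11111 XOR 10011 = 01100
  pos 1: 11001 XOR 10011 = 01010
  pos 2: 10100 XOR 10011 = 00111
  pos 4: 11101 XOR 10011 = 01110
  pos 5: 11100 XOR 10011 = 01111
  pos 6: 11110 XOR 10011 = 01101
  pos 7: 11010 XOR 10011 = 01001
  pos 8: 10010 XOR 10011 = 00001
Remainder (last 4 bits) = 0001. This is the CRC / FCS.

0001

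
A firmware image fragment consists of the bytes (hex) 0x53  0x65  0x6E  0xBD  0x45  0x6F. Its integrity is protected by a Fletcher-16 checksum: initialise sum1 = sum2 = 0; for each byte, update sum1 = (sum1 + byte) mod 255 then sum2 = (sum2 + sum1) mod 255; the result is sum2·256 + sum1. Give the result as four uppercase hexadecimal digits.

Running sums (mod 255):
  after byte 0 (0x53): sum1=83, sum2=83
  after byte 1 (0x65): sum1=184, sum2=12
  after byte 2 (0x6E): sum1=39, sum2=51
  after byte 3 (0xBD): sum1=228, sum2=24
  after byte 4 (0x45): sum1=42, sum2=66
  after byte 5 (0x6F): sum1=153, sum2=219
Checksum = sum2·256 + sum1 = 219·256 + 153 = 56217 = 0xDB99.

DB99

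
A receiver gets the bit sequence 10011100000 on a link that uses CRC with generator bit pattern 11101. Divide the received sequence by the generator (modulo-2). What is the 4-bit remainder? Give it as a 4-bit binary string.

0000

Modulo-2 division of 10011100000 by 11101:
  pos 0: 10011 XOR 11101 = 01110
  pos 1: 11101 XOR 11101 = 00000
Remainder = 0000 (zero — the frame passes the CRC check).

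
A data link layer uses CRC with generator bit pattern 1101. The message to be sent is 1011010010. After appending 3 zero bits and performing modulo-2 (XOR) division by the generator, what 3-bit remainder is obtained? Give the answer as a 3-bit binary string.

100

Append 3 zeros: 1011010010000. Divide by 1101 (XOR where the leading bit is 1):
  pos 0: 1011 XOR 1101 = 0110
  pos 1: 1100 XOR 1101 = 0001
  pos 4: 1100 XOR 1101 = 0001
  pos 7: 1100 XOR 1101 = 0001
Remainder (last 3 bits) = 100. This is the CRC / FCS.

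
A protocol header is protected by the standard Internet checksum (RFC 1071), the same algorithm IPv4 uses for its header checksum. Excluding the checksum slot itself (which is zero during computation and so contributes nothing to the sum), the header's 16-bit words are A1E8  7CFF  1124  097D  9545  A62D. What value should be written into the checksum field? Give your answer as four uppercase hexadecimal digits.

One's-complement addition (fold any carry out of bit 15 back into bit 0):
  0xA1E8 + 0x7CFF = 0x11EE7 → wrap carry → 0x1EE8
  0x1EE8 + 0x1124 = 0x0300C
  0x300C + 0x097D = 0x03989
  0x3989 + 0x9545 = 0x0CECE
  0xCECE + 0xA62D = 0x174FB → wrap carry → 0x74FC
One's-complement sum = 0x74FC.
Checksum = ~0x74FC & 0xFFFF = 0x8B03.

8B03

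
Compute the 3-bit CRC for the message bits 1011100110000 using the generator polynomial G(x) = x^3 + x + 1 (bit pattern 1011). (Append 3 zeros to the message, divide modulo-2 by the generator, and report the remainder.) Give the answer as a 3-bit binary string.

Append 3 zeros: 1011100110000000. Divide by 1011 (XOR where the leading bit is 1):
  pos 0: 1011 XOR 1011 = 0000
  pos 4: 1001 XOR 1011 = 0010
  pos 6: 1010 XOR 1011 = 0001
  pos 9: 1000 XOR 1011 = 0011
  pos 11: 1100 XOR 1011 = 0111
  pos 12: 1110 XOR 1011 = 0101
Remainder (last 3 bits) = 101. This is the CRC / FCS.

101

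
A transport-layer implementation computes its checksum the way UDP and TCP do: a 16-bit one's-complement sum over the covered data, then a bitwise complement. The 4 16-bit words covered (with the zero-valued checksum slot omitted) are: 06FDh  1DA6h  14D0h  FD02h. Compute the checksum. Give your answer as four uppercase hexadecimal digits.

One's-complement addition (fold any carry out of bit 15 back into bit 0):
  0x06FD + 0x1DA6 = 0x024A3
  0x24A3 + 0x14D0 = 0x03973
  0x3973 + 0xFD02 = 0x13675 → wrap carry → 0x3676
One's-complement sum = 0x3676.
Checksum = ~0x3676 & 0xFFFF = 0xC989.

C989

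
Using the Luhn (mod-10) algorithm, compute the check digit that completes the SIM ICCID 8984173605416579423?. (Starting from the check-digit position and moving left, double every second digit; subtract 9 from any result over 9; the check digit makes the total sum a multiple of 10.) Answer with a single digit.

0

Partial digits right→left: 3 2 4 9 7 5 6 1 4 5 0 6 3 7 1 4 8 9 8
Double every second digit counting from the check-digit position (so the 1st, 3rd, 5th, ... of the partial from the right).
  doubled (with −9 where >9): 6 8 5 3 8 0 6 2 7 7 → sum 52
  kept as-is: 2 9 5 1 5 6 7 4 9 → sum 48
Total = 52 + 48 = 100.
Check digit = (10 − (100 mod 10)) mod 10 = 0.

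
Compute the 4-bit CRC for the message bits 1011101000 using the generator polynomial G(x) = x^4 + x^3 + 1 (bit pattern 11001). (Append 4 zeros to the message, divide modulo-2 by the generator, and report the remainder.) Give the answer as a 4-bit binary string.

0011

Append 4 zeros: 10111010000000. Divide by 11001 (XOR where the leading bit is 1):
  pos 0: 10111 XOR 11001 = 01110
  pos 1: 11100 XOR 11001 = 00101
  pos 3: 10110 XOR 11001 = 01111
  pos 4: 11110 XOR 11001 = 00111
  pos 6: 11100 XOR 11001 = 00101
  pos 8: 10100 XOR 11001 = 01101
  pos 9: 11010 XOR 11001 = 00011
Remainder (last 4 bits) = 0011. This is the CRC / FCS.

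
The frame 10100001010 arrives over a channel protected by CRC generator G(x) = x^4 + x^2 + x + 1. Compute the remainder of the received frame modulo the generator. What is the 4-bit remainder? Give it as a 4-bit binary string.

0000

Modulo-2 division of 10100001010 by 10111:
  pos 0: 10100 XOR 10111 = 00011
  pos 3: 11001 XOR 10111 = 01110
  pos 4: 11100 XOR 10111 = 01011
  pos 5: 10111 XOR 10111 = 00000
Remainder = 0000 (zero — the frame passes the CRC check).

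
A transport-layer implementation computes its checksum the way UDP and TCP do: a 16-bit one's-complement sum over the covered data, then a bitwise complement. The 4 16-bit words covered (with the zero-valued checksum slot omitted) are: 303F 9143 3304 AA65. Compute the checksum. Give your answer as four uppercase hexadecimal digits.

One's-complement addition (fold any carry out of bit 15 back into bit 0):
  0x303F + 0x9143 = 0x0C182
  0xC182 + 0x3304 = 0x0F486
  0xF486 + 0xAA65 = 0x19EEB → wrap carry → 0x9EEC
One's-complement sum = 0x9EEC.
Checksum = ~0x9EEC & 0xFFFF = 0x6113.

6113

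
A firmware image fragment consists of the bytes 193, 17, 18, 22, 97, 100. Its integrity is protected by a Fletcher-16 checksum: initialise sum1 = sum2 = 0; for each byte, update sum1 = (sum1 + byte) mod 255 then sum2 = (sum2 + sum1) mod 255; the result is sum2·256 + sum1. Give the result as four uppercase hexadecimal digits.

91C0

Running sums (mod 255):
  after byte 0 (193): sum1=193, sum2=193
  after byte 1 (17): sum1=210, sum2=148
  after byte 2 (18): sum1=228, sum2=121
  after byte 3 (22): sum1=250, sum2=116
  after byte 4 (97): sum1=92, sum2=208
  after byte 5 (100): sum1=192, sum2=145
Checksum = sum2·256 + sum1 = 145·256 + 192 = 37312 = 0x91C0.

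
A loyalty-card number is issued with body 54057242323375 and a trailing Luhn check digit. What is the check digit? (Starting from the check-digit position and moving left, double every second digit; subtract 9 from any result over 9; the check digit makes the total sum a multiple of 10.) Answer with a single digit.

3

Partial digits right→left: 5 7 3 3 2 3 2 4 2 7 5 0 4 5
Double every second digit counting from the check-digit position (so the 1st, 3rd, 5th, ... of the partial from the right).
  doubled (with −9 where >9): 1 6 4 4 4 1 8 → sum 28
  kept as-is: 7 3 3 4 7 0 5 → sum 29
Total = 28 + 29 = 57.
Check digit = (10 − (57 mod 10)) mod 10 = 3.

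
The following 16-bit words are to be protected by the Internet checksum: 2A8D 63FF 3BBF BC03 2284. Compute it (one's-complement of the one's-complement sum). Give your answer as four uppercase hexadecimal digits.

572C

One's-complement addition (fold any carry out of bit 15 back into bit 0):
  0x2A8D + 0x63FF = 0x08E8C
  0x8E8C + 0x3BBF = 0x0CA4B
  0xCA4B + 0xBC03 = 0x1864E → wrap carry → 0x864F
  0x864F + 0x2284 = 0x0A8D3
One's-complement sum = 0xA8D3.
Checksum = ~0xA8D3 & 0xFFFF = 0x572C.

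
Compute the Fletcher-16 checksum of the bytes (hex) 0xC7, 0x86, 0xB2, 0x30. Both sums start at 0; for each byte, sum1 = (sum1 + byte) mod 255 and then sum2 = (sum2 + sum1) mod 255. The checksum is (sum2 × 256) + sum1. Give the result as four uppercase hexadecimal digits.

4831

Running sums (mod 255):
  after byte 0 (0xC7): sum1=199, sum2=199
  after byte 1 (0x86): sum1=78, sum2=22
  after byte 2 (0xB2): sum1=1, sum2=23
  after byte 3 (0x30): sum1=49, sum2=72
Checksum = sum2·256 + sum1 = 72·256 + 49 = 18481 = 0x4831.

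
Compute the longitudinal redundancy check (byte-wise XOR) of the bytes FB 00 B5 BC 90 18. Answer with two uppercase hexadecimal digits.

7A

XOR the bytes together:
  start with 0xFB
  0xFB ⊕ 0x00 = 0xFB
  0xFB ⊕ 0xB5 = 0x4E
  0x4E ⊕ 0xBC = 0xF2
  0xF2 ⊕ 0x90 = 0x62
  0x62 ⊕ 0x18 = 0x7A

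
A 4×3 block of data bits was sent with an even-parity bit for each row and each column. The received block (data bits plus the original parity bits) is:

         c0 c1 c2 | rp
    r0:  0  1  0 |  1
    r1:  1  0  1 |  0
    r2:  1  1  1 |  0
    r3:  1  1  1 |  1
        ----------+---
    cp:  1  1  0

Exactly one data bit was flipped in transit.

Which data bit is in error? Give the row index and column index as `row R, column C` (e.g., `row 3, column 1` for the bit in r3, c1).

Recompute each row's even parity and compare to rp:
  r0: data parity 1, sent rp 1 → ok
  r1: data parity 0, sent rp 0 → ok
  r2: data parity 1, sent rp 0 → mismatch
  r3: data parity 1, sent rp 1 → ok
Recompute each column's even parity and compare to cp:
  c0: data parity 1, sent cp 1 → ok
  c1: data parity 1, sent cp 1 → ok
  c2: data parity 1, sent cp 0 → mismatch
Exactly one row (r2) and one column (c2) fail → the flipped bit is at their intersection.

row 2, column 2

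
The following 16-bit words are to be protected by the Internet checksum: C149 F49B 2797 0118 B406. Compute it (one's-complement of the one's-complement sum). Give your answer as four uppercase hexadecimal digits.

6D64

One's-complement addition (fold any carry out of bit 15 back into bit 0):
  0xC149 + 0xF49B = 0x1B5E4 → wrap carry → 0xB5E5
  0xB5E5 + 0x2797 = 0x0DD7C
  0xDD7C + 0x0118 = 0x0DE94
  0xDE94 + 0xB406 = 0x1929A → wrap carry → 0x929B
One's-complement sum = 0x929B.
Checksum = ~0x929B & 0xFFFF = 0x6D64.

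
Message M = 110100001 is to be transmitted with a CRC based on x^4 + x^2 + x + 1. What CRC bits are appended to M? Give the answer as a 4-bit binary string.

Append 4 zeros: 1101000010000. Divide by 10111 (XOR where the leading bit is 1):
  pos 0: 11010 XOR 10111 = 01101
  pos 1: 11010 XOR 10111 = 01101
  pos 2: 11010 XOR 10111 = 01101
  pos 3: 11010 XOR 10111 = 01101
  pos 4: 11011 XOR 10111 = 01100
  pos 5: 11000 XOR 10111 = 01111
  pos 6: 11110 XOR 10111 = 01001
  pos 7: 10010 XOR 10111 = 00101
Remainder (last 4 bits) = 1010. This is the CRC / FCS.

1010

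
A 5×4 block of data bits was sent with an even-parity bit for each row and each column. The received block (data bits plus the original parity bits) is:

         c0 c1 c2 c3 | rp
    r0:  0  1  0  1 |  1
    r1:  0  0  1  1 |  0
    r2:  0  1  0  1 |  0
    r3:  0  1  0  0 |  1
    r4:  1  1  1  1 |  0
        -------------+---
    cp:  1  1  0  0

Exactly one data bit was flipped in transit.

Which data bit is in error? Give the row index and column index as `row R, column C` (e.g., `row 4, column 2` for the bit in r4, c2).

row 0, column 1

Recompute each row's even parity and compare to rp:
  r0: data parity 0, sent rp 1 → mismatch
  r1: data parity 0, sent rp 0 → ok
  r2: data parity 0, sent rp 0 → ok
  r3: data parity 1, sent rp 1 → ok
  r4: data parity 0, sent rp 0 → ok
Recompute each column's even parity and compare to cp:
  c0: data parity 1, sent cp 1 → ok
  c1: data parity 0, sent cp 1 → mismatch
  c2: data parity 0, sent cp 0 → ok
  c3: data parity 0, sent cp 0 → ok
Exactly one row (r0) and one column (c1) fail → the flipped bit is at their intersection.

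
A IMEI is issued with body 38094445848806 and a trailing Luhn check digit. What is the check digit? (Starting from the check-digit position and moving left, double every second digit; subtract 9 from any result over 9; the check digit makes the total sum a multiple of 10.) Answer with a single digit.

0

Partial digits right→left: 6 0 8 8 4 8 5 4 4 4 9 0 8 3
Double every second digit counting from the check-digit position (so the 1st, 3rd, 5th, ... of the partial from the right).
  doubled (with −9 where >9): 3 7 8 1 8 9 7 → sum 43
  kept as-is: 0 8 8 4 4 0 3 → sum 27
Total = 43 + 27 = 70.
Check digit = (10 − (70 mod 10)) mod 10 = 0.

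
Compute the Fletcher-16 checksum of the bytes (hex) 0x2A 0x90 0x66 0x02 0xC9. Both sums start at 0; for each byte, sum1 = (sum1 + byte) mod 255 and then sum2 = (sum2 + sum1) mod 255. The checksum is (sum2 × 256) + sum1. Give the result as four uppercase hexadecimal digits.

Running sums (mod 255):
  after byte 0 (0x2A): sum1=42, sum2=42
  after byte 1 (0x90): sum1=186, sum2=228
  after byte 2 (0x66): sum1=33, sum2=6
  after byte 3 (0x02): sum1=35, sum2=41
  after byte 4 (0xC9): sum1=236, sum2=22
Checksum = sum2·256 + sum1 = 22·256 + 236 = 5868 = 0x16EC.

16EC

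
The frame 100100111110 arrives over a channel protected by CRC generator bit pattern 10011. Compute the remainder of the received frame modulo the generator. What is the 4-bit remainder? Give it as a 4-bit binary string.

0000

Modulo-2 division of 100100111110 by 10011:
  pos 0: 10010 XOR 10011 = 00001
  pos 4: 10111 XOR 10011 = 00100
  pos 6: 10011 XOR 10011 = 00000
Remainder = 0000 (zero — the frame passes the CRC check).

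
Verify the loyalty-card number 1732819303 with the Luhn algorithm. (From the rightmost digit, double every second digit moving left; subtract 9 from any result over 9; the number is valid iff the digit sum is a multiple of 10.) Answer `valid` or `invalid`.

From the right, keep odd positions and double even positions (subtract 9 from any doubled value over 9):
  doubled (positions 2,4,...): 0 9 7 6 2 → sum 24
  kept (positions 1,3,...): 3 3 1 2 7 → sum 16
Total = 40.
40 mod 10 = 0, so the number is valid.

valid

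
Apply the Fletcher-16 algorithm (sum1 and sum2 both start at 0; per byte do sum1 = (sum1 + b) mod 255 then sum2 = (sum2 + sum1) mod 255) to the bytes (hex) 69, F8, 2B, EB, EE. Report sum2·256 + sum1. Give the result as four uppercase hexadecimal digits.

3B68

Running sums (mod 255):
  after byte 0 (69): sum1=105, sum2=105
  after byte 1 (F8): sum1=98, sum2=203
  after byte 2 (2B): sum1=141, sum2=89
  after byte 3 (EB): sum1=121, sum2=210
  after byte 4 (EE): sum1=104, sum2=59
Checksum = sum2·256 + sum1 = 59·256 + 104 = 15208 = 0x3B68.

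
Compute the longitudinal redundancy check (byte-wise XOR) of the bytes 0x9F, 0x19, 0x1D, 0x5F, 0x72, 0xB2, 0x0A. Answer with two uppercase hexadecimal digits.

XOR the bytes together:
  start with 0x9F
  0x9F ⊕ 0x19 = 0x86
  0x86 ⊕ 0x1D = 0x9B
  0x9B ⊕ 0x5F = 0xC4
  0xC4 ⊕ 0x72 = 0xB6
  0xB6 ⊕ 0xB2 = 0x04
  0x04 ⊕ 0x0A = 0x0E

0E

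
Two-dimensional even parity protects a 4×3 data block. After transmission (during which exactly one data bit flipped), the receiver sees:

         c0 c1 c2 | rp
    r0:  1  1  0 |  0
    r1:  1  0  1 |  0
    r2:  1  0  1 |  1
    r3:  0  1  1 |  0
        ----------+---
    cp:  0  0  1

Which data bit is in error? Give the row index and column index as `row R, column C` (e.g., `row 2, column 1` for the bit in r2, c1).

row 2, column 0

Recompute each row's even parity and compare to rp:
  r0: data parity 0, sent rp 0 → ok
  r1: data parity 0, sent rp 0 → ok
  r2: data parity 0, sent rp 1 → mismatch
  r3: data parity 0, sent rp 0 → ok
Recompute each column's even parity and compare to cp:
  c0: data parity 1, sent cp 0 → mismatch
  c1: data parity 0, sent cp 0 → ok
  c2: data parity 1, sent cp 1 → ok
Exactly one row (r2) and one column (c0) fail → the flipped bit is at their intersection.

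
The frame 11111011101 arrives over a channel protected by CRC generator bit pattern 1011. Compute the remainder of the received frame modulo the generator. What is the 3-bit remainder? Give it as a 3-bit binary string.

001

Modulo-2 division of 11111011101 by 1011:
  pos 0: 1111 XOR 1011 = 0100
  pos 1: 1001 XOR 1011 = 0010
  pos 3: 1001 XOR 1011 = 0010
  pos 5: 1011 XOR 1011 = 0000
Remainder = 001 (nonzero — an error is detected).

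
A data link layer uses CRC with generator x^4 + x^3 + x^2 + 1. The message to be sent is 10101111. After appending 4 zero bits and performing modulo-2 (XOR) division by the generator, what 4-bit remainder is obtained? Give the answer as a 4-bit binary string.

1100

Append 4 zeros: 101011110000. Divide by 11101 (XOR where the leading bit is 1):
  pos 0: 10101 XOR 11101 = 01000
  pos 1: 10001 XOR 11101 = 01100
  pos 2: 11001 XOR 11101 = 00100
  pos 4: 10010 XOR 11101 = 01111
  pos 5: 11110 XOR 11101 = 00011
Remainder (last 4 bits) = 1100. This is the CRC / FCS.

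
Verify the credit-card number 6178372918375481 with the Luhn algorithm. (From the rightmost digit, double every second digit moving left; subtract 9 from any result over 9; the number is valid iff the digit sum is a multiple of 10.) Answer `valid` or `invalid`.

From the right, keep odd positions and double even positions (subtract 9 from any doubled value over 9):
  doubled (positions 2,4,...): 7 1 6 2 4 6 5 3 → sum 34
  kept (positions 1,3,...): 1 4 7 8 9 7 8 1 → sum 45
Total = 79.
79 mod 10 = 9, so the number is invalid.

invalid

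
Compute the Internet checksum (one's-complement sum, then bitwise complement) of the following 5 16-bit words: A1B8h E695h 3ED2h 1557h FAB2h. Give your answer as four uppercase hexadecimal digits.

28D5

One's-complement addition (fold any carry out of bit 15 back into bit 0):
  0xA1B8 + 0xE695 = 0x1884D → wrap carry → 0x884E
  0x884E + 0x3ED2 = 0x0C720
  0xC720 + 0x1557 = 0x0DC77
  0xDC77 + 0xFAB2 = 0x1D729 → wrap carry → 0xD72A
One's-complement sum = 0xD72A.
Checksum = ~0xD72A & 0xFFFF = 0x28D5.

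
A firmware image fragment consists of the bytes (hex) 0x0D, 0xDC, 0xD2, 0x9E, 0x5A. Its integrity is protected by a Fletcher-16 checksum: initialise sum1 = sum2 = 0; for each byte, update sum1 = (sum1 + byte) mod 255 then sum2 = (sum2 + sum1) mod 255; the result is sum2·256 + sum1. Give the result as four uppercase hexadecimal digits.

Running sums (mod 255):
  after byte 0 (0x0D): sum1=13, sum2=13
  after byte 1 (0xDC): sum1=233, sum2=246
  after byte 2 (0xD2): sum1=188, sum2=179
  after byte 3 (0x9E): sum1=91, sum2=15
  after byte 4 (0x5A): sum1=181, sum2=196
Checksum = sum2·256 + sum1 = 196·256 + 181 = 50357 = 0xC4B5.

C4B5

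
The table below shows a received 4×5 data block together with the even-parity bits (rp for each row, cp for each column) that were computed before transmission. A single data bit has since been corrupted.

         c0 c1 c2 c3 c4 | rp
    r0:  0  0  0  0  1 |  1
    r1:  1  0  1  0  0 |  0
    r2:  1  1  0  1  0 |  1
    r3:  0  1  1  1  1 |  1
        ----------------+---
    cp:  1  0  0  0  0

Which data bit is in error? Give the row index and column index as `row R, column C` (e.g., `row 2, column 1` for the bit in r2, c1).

Recompute each row's even parity and compare to rp:
  r0: data parity 1, sent rp 1 → ok
  r1: data parity 0, sent rp 0 → ok
  r2: data parity 1, sent rp 1 → ok
  r3: data parity 0, sent rp 1 → mismatch
Recompute each column's even parity and compare to cp:
  c0: data parity 0, sent cp 1 → mismatch
  c1: data parity 0, sent cp 0 → ok
  c2: data parity 0, sent cp 0 → ok
  c3: data parity 0, sent cp 0 → ok
  c4: data parity 0, sent cp 0 → ok
Exactly one row (r3) and one column (c0) fail → the flipped bit is at their intersection.

row 3, column 0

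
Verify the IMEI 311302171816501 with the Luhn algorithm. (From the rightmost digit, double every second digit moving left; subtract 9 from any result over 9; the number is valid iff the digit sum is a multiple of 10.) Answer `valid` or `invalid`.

valid

From the right, keep odd positions and double even positions (subtract 9 from any doubled value over 9):
  doubled (positions 2,4,...): 0 3 7 5 4 6 2 → sum 27
  kept (positions 1,3,...): 1 5 1 1 1 0 1 3 → sum 13
Total = 40.
40 mod 10 = 0, so the number is valid.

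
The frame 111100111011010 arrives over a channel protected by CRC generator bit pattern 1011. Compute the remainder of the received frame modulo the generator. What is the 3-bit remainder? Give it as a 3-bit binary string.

100

Modulo-2 division of 111100111011010 by 1011:
  pos 0: 1111 XOR 1011 = 0100
  pos 1: 1000 XOR 1011 = 0011
  pos 3: 1101 XOR 1011 = 0110
  pos 4: 1101 XOR 1011 = 0110
  pos 5: 1101 XOR 1011 = 0110
  pos 6: 1100 XOR 1011 = 0111
  pos 7: 1111 XOR 1011 = 0100
  pos 8: 1001 XOR 1011 = 0010
  pos 10: 1001 XOR 1011 = 0010
Remainder = 100 (nonzero — an error is detected).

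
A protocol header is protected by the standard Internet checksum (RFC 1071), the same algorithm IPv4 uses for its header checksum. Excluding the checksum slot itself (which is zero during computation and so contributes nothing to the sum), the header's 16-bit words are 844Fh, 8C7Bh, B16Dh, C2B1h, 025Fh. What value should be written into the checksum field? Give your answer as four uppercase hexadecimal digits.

One's-complement addition (fold any carry out of bit 15 back into bit 0):
  0x844F + 0x8C7B = 0x110CA → wrap carry → 0x10CB
  0x10CB + 0xB16D = 0x0C238
  0xC238 + 0xC2B1 = 0x184E9 → wrap carry → 0x84EA
  0x84EA + 0x025F = 0x08749
One's-complement sum = 0x8749.
Checksum = ~0x8749 & 0xFFFF = 0x78B6.

78B6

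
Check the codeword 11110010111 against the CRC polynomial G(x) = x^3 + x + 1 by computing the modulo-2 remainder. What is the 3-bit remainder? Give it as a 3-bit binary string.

Modulo-2 division of 11110010111 by 1011:
  pos 0: 1111 XOR 1011 = 0100
  pos 1: 1000 XOR 1011 = 0011
  pos 3: 1101 XOR 1011 = 0110
  pos 4: 1100 XOR 1011 = 0111
  pos 5: 1111 XOR 1011 = 0100
  pos 6: 1001 XOR 1011 = 0010
Remainder = 101 (nonzero — an error is detected).

101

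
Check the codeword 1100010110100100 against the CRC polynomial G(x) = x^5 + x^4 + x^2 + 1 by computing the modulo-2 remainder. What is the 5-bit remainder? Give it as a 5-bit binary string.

10000

Modulo-2 division of 1100010110100100 by 110101:
  pos 0: 110001 XOR 110101 = 000100
  pos 3: 100011 XOR 110101 = 010110
  pos 4: 101100 XOR 110101 = 011001
  pos 5: 110011 XOR 110101 = 000110
  pos 8: 110001 XOR 110101 = 000100
Remainder = 10000 (nonzero — an error is detected).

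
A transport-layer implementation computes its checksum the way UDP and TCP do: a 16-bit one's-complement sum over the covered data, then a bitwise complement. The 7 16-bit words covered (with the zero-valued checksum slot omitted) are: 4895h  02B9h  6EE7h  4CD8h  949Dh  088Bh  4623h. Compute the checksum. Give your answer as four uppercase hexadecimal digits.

One's-complement addition (fold any carry out of bit 15 back into bit 0):
  0x4895 + 0x02B9 = 0x04B4E
  0x4B4E + 0x6EE7 = 0x0BA35
  0xBA35 + 0x4CD8 = 0x1070D → wrap carry → 0x070E
  0x070E + 0x949D = 0x09BAB
  0x9BAB + 0x088B = 0x0A436
  0xA436 + 0x4623 = 0x0EA59
One's-complement sum = 0xEA59.
Checksum = ~0xEA59 & 0xFFFF = 0x15A6.

15A6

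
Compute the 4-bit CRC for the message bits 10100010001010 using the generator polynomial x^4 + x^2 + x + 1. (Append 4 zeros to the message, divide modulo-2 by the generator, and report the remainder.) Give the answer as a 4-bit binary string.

Append 4 zeros: 101000100010100000. Divide by 10111 (XOR where the leading bit is 1):
  pos 0: 10100 XOR 10111 = 00011
  pos 3: 11010 XOR 10111 = 01101
  pos 4: 11010 XOR 10111 = 01101
  pos 5: 11010 XOR 10111 = 01101
  pos 6: 11011 XOR 10111 = 01100
  pos 7: 11000 XOR 10111 = 01111
  pos 8: 11111 XOR 10111 = 01000
  pos 9: 10000 XOR 10111 = 00111
  pos 11: 11100 XOR 10111 = 01011
  pos 12: 10110 XOR 10111 = 00001
Remainder (last 4 bits) = 0010. This is the CRC / FCS.

0010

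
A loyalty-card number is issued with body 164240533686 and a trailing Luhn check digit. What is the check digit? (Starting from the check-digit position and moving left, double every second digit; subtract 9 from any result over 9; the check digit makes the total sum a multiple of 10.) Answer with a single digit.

6

Partial digits right→left: 6 8 6 3 3 5 0 4 2 4 6 1
Double every second digit counting from the check-digit position (so the 1st, 3rd, 5th, ... of the partial from the right).
  doubled (with −9 where >9): 3 3 6 0 4 3 → sum 19
  kept as-is: 8 3 5 4 4 1 → sum 25
Total = 19 + 25 = 44.
Check digit = (10 − (44 mod 10)) mod 10 = 6.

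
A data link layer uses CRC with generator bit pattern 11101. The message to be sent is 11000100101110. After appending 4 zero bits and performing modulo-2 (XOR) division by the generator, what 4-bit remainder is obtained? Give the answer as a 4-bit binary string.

Append 4 zeros: 110001001011100000. Divide by 11101 (XOR where the leading bit is 1):
  pos 0: 11000 XOR 11101 = 00101
  pos 2: 10110 XOR 11101 = 01011
  pos 3: 10110 XOR 11101 = 01011
  pos 4: 10111 XOR 11101 = 01010
  pos 5: 10100 XOR 11101 = 01001
  pos 6: 10011 XOR 11101 = 01110
  pos 7: 11101 XOR 11101 = 00000
  pos 12: 10000 XOR 11101 = 01101
  pos 13: 11010 XOR 11101 = 00111
Remainder (last 4 bits) = 0111. This is the CRC / FCS.

0111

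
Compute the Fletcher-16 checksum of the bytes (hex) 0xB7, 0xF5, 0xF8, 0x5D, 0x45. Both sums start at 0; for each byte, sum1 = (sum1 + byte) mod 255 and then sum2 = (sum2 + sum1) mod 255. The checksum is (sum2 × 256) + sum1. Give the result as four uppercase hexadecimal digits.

5949

Running sums (mod 255):
  after byte 0 (0xB7): sum1=183, sum2=183
  after byte 1 (0xF5): sum1=173, sum2=101
  after byte 2 (0xF8): sum1=166, sum2=12
  after byte 3 (0x5D): sum1=4, sum2=16
  after byte 4 (0x45): sum1=73, sum2=89
Checksum = sum2·256 + sum1 = 89·256 + 73 = 22857 = 0x5949.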